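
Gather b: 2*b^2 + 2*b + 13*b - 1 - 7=2*b^2 + 15*b - 8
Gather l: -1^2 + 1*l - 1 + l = 2*l - 2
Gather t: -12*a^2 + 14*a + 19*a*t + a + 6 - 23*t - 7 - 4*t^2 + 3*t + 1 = -12*a^2 + 15*a - 4*t^2 + t*(19*a - 20)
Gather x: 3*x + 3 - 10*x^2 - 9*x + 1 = -10*x^2 - 6*x + 4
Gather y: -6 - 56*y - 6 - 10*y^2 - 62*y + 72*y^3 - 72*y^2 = 72*y^3 - 82*y^2 - 118*y - 12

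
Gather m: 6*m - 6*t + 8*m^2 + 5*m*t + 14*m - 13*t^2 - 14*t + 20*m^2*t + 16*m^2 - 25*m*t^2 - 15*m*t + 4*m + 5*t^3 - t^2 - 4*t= m^2*(20*t + 24) + m*(-25*t^2 - 10*t + 24) + 5*t^3 - 14*t^2 - 24*t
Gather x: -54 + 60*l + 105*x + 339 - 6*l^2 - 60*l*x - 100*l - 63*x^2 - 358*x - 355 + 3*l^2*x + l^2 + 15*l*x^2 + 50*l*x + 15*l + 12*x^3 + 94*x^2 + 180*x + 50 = -5*l^2 - 25*l + 12*x^3 + x^2*(15*l + 31) + x*(3*l^2 - 10*l - 73) - 20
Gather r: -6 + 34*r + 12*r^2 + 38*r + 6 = 12*r^2 + 72*r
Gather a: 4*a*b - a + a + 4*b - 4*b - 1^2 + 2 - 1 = 4*a*b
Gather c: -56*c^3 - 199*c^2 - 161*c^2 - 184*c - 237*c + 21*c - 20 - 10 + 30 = -56*c^3 - 360*c^2 - 400*c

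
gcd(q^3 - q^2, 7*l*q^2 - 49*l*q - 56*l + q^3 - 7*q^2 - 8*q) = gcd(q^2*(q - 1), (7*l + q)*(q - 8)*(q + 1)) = 1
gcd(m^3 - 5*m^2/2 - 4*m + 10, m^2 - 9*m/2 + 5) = m^2 - 9*m/2 + 5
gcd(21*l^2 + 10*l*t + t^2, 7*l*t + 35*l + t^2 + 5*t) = 7*l + t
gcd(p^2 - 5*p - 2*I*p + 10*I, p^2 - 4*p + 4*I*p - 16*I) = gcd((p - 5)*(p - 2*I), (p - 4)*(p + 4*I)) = 1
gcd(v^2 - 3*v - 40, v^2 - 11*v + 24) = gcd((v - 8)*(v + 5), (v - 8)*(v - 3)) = v - 8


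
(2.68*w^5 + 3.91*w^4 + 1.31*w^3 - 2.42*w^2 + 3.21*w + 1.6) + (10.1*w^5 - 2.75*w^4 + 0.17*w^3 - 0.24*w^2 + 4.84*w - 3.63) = 12.78*w^5 + 1.16*w^4 + 1.48*w^3 - 2.66*w^2 + 8.05*w - 2.03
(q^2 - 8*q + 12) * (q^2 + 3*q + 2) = q^4 - 5*q^3 - 10*q^2 + 20*q + 24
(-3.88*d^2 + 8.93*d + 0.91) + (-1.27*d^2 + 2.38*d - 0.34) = -5.15*d^2 + 11.31*d + 0.57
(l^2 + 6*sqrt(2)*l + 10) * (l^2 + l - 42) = l^4 + l^3 + 6*sqrt(2)*l^3 - 32*l^2 + 6*sqrt(2)*l^2 - 252*sqrt(2)*l + 10*l - 420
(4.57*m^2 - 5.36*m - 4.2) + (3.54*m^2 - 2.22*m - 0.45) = 8.11*m^2 - 7.58*m - 4.65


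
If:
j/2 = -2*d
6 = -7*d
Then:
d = -6/7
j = 24/7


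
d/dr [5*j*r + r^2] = 5*j + 2*r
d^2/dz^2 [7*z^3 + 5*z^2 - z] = 42*z + 10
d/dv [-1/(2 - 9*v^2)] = -18*v/(9*v^2 - 2)^2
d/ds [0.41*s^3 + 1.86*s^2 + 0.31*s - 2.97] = 1.23*s^2 + 3.72*s + 0.31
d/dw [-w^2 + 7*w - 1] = 7 - 2*w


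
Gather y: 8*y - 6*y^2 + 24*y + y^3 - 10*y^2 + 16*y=y^3 - 16*y^2 + 48*y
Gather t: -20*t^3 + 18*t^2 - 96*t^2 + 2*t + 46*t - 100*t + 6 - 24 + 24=-20*t^3 - 78*t^2 - 52*t + 6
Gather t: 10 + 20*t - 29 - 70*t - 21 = -50*t - 40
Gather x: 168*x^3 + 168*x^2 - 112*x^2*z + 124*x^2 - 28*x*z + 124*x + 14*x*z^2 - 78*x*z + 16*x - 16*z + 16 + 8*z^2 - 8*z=168*x^3 + x^2*(292 - 112*z) + x*(14*z^2 - 106*z + 140) + 8*z^2 - 24*z + 16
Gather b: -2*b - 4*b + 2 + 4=6 - 6*b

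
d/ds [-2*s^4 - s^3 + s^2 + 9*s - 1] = -8*s^3 - 3*s^2 + 2*s + 9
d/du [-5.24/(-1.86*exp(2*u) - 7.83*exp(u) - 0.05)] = (-19.4928*exp(u) - 41.0292)*exp(u)/(1.86*exp(2*u) + 7.83*exp(u) + 0.05)^2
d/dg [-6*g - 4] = -6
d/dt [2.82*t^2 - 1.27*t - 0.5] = 5.64*t - 1.27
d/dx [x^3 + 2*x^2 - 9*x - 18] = 3*x^2 + 4*x - 9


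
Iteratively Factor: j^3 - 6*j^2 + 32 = (j - 4)*(j^2 - 2*j - 8) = (j - 4)*(j + 2)*(j - 4)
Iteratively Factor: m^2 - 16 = (m - 4)*(m + 4)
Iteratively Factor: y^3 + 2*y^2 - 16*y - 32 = (y + 2)*(y^2 - 16) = (y - 4)*(y + 2)*(y + 4)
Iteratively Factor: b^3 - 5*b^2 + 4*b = (b)*(b^2 - 5*b + 4) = b*(b - 4)*(b - 1)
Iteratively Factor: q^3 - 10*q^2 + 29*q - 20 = (q - 1)*(q^2 - 9*q + 20) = (q - 5)*(q - 1)*(q - 4)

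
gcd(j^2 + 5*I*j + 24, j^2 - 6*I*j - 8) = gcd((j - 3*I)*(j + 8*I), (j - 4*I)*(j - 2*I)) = 1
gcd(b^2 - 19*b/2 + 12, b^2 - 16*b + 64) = b - 8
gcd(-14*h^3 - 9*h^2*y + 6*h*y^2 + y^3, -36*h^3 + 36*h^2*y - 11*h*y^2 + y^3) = -2*h + y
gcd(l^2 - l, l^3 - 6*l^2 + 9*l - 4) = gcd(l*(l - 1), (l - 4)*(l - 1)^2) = l - 1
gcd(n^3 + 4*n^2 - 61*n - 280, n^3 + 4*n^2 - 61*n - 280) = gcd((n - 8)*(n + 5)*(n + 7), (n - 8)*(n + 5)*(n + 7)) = n^3 + 4*n^2 - 61*n - 280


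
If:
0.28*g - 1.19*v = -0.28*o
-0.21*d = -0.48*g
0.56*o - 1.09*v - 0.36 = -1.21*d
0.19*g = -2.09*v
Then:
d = 0.39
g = 0.17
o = -0.24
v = -0.02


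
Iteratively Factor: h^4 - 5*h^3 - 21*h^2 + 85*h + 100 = (h - 5)*(h^3 - 21*h - 20) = (h - 5)*(h + 4)*(h^2 - 4*h - 5) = (h - 5)^2*(h + 4)*(h + 1)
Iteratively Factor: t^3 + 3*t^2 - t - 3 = (t + 3)*(t^2 - 1) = (t - 1)*(t + 3)*(t + 1)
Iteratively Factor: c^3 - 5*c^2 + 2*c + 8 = (c + 1)*(c^2 - 6*c + 8) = (c - 4)*(c + 1)*(c - 2)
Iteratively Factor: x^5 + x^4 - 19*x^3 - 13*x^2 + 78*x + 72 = (x + 2)*(x^4 - x^3 - 17*x^2 + 21*x + 36) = (x + 1)*(x + 2)*(x^3 - 2*x^2 - 15*x + 36) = (x - 3)*(x + 1)*(x + 2)*(x^2 + x - 12) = (x - 3)^2*(x + 1)*(x + 2)*(x + 4)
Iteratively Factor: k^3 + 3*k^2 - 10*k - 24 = (k - 3)*(k^2 + 6*k + 8) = (k - 3)*(k + 4)*(k + 2)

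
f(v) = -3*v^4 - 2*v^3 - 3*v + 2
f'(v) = -12*v^3 - 6*v^2 - 3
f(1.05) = -7.11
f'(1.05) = -23.51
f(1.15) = -9.74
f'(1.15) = -29.19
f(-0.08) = 2.24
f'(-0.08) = -3.03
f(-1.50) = -1.94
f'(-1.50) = 24.00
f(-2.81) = -132.24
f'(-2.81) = 215.88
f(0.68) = -1.31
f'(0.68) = -9.55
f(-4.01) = -632.72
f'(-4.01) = 674.29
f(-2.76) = -121.75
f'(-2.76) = 203.59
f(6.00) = -4336.00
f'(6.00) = -2811.00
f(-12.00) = -58714.00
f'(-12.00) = 19869.00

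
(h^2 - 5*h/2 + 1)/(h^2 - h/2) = (h - 2)/h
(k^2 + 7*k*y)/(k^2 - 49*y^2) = k/(k - 7*y)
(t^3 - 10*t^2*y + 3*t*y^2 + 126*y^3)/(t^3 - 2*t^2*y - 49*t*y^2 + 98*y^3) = (-t^2 + 3*t*y + 18*y^2)/(-t^2 - 5*t*y + 14*y^2)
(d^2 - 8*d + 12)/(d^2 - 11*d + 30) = (d - 2)/(d - 5)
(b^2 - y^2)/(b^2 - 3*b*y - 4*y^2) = (-b + y)/(-b + 4*y)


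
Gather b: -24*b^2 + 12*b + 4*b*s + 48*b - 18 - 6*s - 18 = -24*b^2 + b*(4*s + 60) - 6*s - 36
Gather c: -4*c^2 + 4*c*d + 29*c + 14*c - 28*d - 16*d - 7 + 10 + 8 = -4*c^2 + c*(4*d + 43) - 44*d + 11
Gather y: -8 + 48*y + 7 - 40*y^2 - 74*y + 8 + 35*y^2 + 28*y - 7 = -5*y^2 + 2*y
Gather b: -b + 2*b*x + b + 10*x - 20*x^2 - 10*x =2*b*x - 20*x^2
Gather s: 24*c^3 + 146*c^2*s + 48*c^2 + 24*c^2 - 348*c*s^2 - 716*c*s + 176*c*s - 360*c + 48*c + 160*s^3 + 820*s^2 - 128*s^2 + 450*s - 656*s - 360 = 24*c^3 + 72*c^2 - 312*c + 160*s^3 + s^2*(692 - 348*c) + s*(146*c^2 - 540*c - 206) - 360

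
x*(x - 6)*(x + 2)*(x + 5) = x^4 + x^3 - 32*x^2 - 60*x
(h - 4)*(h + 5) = h^2 + h - 20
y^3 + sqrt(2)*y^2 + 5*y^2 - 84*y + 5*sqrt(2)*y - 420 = (y + 5)*(y - 6*sqrt(2))*(y + 7*sqrt(2))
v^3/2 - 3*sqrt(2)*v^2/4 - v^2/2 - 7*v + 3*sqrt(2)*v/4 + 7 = (v/2 + sqrt(2))*(v - 1)*(v - 7*sqrt(2)/2)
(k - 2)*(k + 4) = k^2 + 2*k - 8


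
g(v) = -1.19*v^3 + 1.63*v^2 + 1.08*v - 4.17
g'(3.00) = -21.27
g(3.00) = -18.39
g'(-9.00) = -317.43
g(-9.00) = 985.65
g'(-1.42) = -10.75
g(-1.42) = 0.99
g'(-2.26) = -24.52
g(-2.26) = 15.45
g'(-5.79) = -137.48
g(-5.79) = 275.21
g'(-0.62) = -2.31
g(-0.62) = -3.93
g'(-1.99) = -19.54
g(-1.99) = 9.51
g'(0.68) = 1.65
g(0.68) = -3.06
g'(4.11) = -45.83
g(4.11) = -54.81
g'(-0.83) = -4.09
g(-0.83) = -3.26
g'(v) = -3.57*v^2 + 3.26*v + 1.08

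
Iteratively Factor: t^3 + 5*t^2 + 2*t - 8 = (t + 2)*(t^2 + 3*t - 4) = (t + 2)*(t + 4)*(t - 1)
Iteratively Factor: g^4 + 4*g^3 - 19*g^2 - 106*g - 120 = (g + 4)*(g^3 - 19*g - 30) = (g - 5)*(g + 4)*(g^2 + 5*g + 6) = (g - 5)*(g + 3)*(g + 4)*(g + 2)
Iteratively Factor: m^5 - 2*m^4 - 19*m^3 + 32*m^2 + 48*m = (m + 4)*(m^4 - 6*m^3 + 5*m^2 + 12*m) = (m - 4)*(m + 4)*(m^3 - 2*m^2 - 3*m) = m*(m - 4)*(m + 4)*(m^2 - 2*m - 3) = m*(m - 4)*(m - 3)*(m + 4)*(m + 1)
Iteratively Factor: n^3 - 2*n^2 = (n)*(n^2 - 2*n) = n*(n - 2)*(n)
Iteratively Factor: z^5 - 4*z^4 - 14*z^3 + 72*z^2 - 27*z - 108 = (z - 3)*(z^4 - z^3 - 17*z^2 + 21*z + 36) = (z - 3)*(z + 4)*(z^3 - 5*z^2 + 3*z + 9) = (z - 3)^2*(z + 4)*(z^2 - 2*z - 3) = (z - 3)^2*(z + 1)*(z + 4)*(z - 3)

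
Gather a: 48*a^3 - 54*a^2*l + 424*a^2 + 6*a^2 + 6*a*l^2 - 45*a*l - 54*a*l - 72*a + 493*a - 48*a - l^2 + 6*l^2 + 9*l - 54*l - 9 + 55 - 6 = 48*a^3 + a^2*(430 - 54*l) + a*(6*l^2 - 99*l + 373) + 5*l^2 - 45*l + 40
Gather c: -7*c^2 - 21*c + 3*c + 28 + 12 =-7*c^2 - 18*c + 40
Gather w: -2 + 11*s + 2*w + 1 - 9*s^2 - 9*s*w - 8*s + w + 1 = -9*s^2 + 3*s + w*(3 - 9*s)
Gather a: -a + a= 0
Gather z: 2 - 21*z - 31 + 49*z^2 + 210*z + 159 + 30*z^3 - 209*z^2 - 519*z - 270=30*z^3 - 160*z^2 - 330*z - 140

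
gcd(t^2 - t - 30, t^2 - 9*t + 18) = t - 6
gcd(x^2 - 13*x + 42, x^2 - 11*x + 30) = x - 6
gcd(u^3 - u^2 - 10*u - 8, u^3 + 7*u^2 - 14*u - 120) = u - 4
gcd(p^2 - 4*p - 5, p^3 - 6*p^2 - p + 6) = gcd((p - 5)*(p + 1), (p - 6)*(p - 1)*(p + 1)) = p + 1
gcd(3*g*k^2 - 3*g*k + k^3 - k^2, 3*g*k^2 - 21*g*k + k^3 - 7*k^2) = 3*g*k + k^2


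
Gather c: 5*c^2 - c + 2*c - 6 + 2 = 5*c^2 + c - 4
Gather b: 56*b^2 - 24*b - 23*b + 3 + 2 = 56*b^2 - 47*b + 5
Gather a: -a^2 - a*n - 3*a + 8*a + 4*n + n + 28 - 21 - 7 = -a^2 + a*(5 - n) + 5*n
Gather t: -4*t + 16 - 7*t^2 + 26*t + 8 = -7*t^2 + 22*t + 24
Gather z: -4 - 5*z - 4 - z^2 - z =-z^2 - 6*z - 8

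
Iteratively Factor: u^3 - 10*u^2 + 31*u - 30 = (u - 3)*(u^2 - 7*u + 10) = (u - 5)*(u - 3)*(u - 2)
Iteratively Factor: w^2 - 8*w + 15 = (w - 5)*(w - 3)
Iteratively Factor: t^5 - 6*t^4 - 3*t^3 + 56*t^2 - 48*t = (t - 4)*(t^4 - 2*t^3 - 11*t^2 + 12*t) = t*(t - 4)*(t^3 - 2*t^2 - 11*t + 12) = t*(t - 4)*(t - 1)*(t^2 - t - 12) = t*(t - 4)*(t - 1)*(t + 3)*(t - 4)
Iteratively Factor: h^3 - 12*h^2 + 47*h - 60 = (h - 5)*(h^2 - 7*h + 12) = (h - 5)*(h - 3)*(h - 4)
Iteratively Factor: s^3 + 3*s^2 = (s)*(s^2 + 3*s) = s*(s + 3)*(s)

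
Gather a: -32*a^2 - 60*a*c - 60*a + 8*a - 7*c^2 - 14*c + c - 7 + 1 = -32*a^2 + a*(-60*c - 52) - 7*c^2 - 13*c - 6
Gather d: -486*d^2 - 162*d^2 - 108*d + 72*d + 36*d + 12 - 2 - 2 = 8 - 648*d^2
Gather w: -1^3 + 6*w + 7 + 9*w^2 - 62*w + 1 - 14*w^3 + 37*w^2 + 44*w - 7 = -14*w^3 + 46*w^2 - 12*w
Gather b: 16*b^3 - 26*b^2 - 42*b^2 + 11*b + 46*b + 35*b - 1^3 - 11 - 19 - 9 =16*b^3 - 68*b^2 + 92*b - 40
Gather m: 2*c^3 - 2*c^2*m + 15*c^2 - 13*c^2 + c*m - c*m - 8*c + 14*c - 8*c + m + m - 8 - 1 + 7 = 2*c^3 + 2*c^2 - 2*c + m*(2 - 2*c^2) - 2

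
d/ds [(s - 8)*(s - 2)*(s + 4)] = 3*s^2 - 12*s - 24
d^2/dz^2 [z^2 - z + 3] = 2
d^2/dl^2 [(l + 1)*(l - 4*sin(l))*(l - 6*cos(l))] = 4*l^2*sin(l) + 6*l^2*cos(l) + 28*l*sin(l) - 48*l*sin(2*l) - 10*l*cos(l) + 6*l + 4*sin(l) - 20*cos(l) + 48*sqrt(2)*cos(2*l + pi/4) + 2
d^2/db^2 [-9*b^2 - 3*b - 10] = -18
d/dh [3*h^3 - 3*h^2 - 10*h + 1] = 9*h^2 - 6*h - 10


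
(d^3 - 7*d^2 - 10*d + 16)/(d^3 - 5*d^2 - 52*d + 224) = (d^2 + d - 2)/(d^2 + 3*d - 28)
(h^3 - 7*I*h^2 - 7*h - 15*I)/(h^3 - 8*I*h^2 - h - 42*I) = (h^2 - 4*I*h + 5)/(h^2 - 5*I*h + 14)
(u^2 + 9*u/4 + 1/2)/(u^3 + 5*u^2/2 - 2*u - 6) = (4*u + 1)/(2*(2*u^2 + u - 6))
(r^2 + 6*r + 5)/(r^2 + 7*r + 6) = (r + 5)/(r + 6)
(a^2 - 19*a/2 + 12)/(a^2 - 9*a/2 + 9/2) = (a - 8)/(a - 3)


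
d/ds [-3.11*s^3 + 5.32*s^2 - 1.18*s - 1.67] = -9.33*s^2 + 10.64*s - 1.18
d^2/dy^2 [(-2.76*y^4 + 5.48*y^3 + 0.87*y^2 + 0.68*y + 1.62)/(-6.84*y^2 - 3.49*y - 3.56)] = (258.256512*y^6 + 395.313696*y^5 + 604.94508*y^4 + 659.956159999999*y^3 - 316.411584*y^2 - 549.390288*y + 34.276892)/(320.013504*y^6 + 489.845232*y^5 + 749.60586*y^4 + 552.405925*y^3 + 390.14574*y^2 + 132.692592*y + 45.118016)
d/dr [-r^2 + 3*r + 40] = 3 - 2*r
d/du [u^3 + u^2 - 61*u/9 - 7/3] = 3*u^2 + 2*u - 61/9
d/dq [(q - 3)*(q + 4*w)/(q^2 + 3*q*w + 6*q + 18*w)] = (-(q - 3)*(q + 4*w)*(2*q + 3*w + 6) + (2*q + 4*w - 3)*(q^2 + 3*q*w + 6*q + 18*w))/(q^2 + 3*q*w + 6*q + 18*w)^2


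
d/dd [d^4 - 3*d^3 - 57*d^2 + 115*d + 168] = 4*d^3 - 9*d^2 - 114*d + 115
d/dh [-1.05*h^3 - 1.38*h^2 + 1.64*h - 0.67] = -3.15*h^2 - 2.76*h + 1.64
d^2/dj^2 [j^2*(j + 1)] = 6*j + 2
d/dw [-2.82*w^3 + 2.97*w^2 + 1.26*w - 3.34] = -8.46*w^2 + 5.94*w + 1.26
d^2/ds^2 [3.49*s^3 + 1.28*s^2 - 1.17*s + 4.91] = 20.94*s + 2.56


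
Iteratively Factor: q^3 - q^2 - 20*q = (q)*(q^2 - q - 20) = q*(q - 5)*(q + 4)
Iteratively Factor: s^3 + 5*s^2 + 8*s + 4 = (s + 2)*(s^2 + 3*s + 2) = (s + 2)^2*(s + 1)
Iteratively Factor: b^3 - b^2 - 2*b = (b - 2)*(b^2 + b) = (b - 2)*(b + 1)*(b)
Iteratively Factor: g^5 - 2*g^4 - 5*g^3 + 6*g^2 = (g)*(g^4 - 2*g^3 - 5*g^2 + 6*g) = g*(g - 3)*(g^3 + g^2 - 2*g) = g*(g - 3)*(g - 1)*(g^2 + 2*g) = g*(g - 3)*(g - 1)*(g + 2)*(g)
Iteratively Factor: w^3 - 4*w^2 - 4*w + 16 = (w - 4)*(w^2 - 4) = (w - 4)*(w + 2)*(w - 2)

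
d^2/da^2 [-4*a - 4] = 0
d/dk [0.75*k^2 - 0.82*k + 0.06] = 1.5*k - 0.82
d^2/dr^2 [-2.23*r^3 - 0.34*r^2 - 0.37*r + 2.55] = -13.38*r - 0.68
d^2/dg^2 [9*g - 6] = 0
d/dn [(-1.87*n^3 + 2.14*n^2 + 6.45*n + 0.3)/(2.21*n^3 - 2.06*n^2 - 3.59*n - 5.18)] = (-0.877200000000002*n^4 - 15.0824*n^3 + 32.6752*n^2 - 20.9344*n - 32.334)/(4.8841*n^6 - 9.1052*n^5 - 11.6242*n^4 - 8.1048*n^3 + 34.2297*n^2 + 37.1924*n + 26.8324)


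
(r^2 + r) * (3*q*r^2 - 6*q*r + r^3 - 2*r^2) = 3*q*r^4 - 3*q*r^3 - 6*q*r^2 + r^5 - r^4 - 2*r^3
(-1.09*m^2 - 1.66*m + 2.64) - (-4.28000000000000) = -1.09*m^2 - 1.66*m + 6.92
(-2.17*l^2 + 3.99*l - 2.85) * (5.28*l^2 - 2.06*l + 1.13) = -11.4576*l^4 + 25.5374*l^3 - 25.7195*l^2 + 10.3797*l - 3.2205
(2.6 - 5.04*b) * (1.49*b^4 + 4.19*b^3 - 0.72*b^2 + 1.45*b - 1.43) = -7.5096*b^5 - 17.2436*b^4 + 14.5228*b^3 - 9.18*b^2 + 10.9772*b - 3.718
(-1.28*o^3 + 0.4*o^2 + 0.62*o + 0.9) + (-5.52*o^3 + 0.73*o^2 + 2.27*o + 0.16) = -6.8*o^3 + 1.13*o^2 + 2.89*o + 1.06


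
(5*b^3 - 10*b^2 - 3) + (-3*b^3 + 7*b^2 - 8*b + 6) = 2*b^3 - 3*b^2 - 8*b + 3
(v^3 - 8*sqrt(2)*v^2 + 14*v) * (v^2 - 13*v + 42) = v^5 - 13*v^4 - 8*sqrt(2)*v^4 + 56*v^3 + 104*sqrt(2)*v^3 - 336*sqrt(2)*v^2 - 182*v^2 + 588*v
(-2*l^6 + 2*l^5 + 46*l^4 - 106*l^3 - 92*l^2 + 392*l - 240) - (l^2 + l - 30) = -2*l^6 + 2*l^5 + 46*l^4 - 106*l^3 - 93*l^2 + 391*l - 210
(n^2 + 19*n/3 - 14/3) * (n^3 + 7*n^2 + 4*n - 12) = n^5 + 40*n^4/3 + 131*n^3/3 - 58*n^2/3 - 284*n/3 + 56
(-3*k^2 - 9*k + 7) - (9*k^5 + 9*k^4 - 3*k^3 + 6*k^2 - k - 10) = -9*k^5 - 9*k^4 + 3*k^3 - 9*k^2 - 8*k + 17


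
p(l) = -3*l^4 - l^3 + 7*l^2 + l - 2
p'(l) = -12*l^3 - 3*l^2 + 14*l + 1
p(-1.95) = -13.29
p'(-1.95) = 51.27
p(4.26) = -936.02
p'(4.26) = -921.51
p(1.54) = -4.38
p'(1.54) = -28.38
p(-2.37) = -46.39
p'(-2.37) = 110.71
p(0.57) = 0.34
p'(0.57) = 5.78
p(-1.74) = -4.78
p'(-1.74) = 30.77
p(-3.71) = -426.65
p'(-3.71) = 520.55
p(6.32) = -4754.71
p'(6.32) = -3059.58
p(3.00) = -206.00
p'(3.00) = -308.00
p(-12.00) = -59486.00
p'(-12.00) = 20137.00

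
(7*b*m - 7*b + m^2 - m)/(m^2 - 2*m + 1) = (7*b + m)/(m - 1)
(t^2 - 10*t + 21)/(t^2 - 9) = (t - 7)/(t + 3)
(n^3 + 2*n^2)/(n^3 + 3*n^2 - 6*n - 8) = n^2*(n + 2)/(n^3 + 3*n^2 - 6*n - 8)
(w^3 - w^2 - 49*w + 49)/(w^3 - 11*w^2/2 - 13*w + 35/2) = 2*(w + 7)/(2*w + 5)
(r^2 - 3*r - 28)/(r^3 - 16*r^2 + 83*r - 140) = (r + 4)/(r^2 - 9*r + 20)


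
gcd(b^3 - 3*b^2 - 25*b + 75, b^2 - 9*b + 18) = b - 3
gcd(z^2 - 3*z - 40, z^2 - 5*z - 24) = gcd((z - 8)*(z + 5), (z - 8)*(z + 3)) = z - 8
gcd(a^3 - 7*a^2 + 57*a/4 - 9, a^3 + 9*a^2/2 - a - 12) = a - 3/2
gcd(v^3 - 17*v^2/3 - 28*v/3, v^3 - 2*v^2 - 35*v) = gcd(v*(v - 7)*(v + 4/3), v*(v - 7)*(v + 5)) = v^2 - 7*v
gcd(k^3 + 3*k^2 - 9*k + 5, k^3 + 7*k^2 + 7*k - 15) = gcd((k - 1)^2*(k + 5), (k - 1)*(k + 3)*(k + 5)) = k^2 + 4*k - 5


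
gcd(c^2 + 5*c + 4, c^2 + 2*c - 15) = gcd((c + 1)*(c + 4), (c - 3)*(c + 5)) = 1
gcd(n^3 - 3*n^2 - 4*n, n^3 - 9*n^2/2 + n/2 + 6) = n^2 - 3*n - 4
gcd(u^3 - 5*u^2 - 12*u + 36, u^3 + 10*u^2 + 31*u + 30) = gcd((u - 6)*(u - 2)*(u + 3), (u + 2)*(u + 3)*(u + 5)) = u + 3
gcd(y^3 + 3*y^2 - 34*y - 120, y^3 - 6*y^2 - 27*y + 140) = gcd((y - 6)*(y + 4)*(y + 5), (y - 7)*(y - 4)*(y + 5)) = y + 5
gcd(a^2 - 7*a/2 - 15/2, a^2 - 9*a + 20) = a - 5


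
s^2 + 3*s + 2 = (s + 1)*(s + 2)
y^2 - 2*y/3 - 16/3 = (y - 8/3)*(y + 2)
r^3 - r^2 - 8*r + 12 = (r - 2)^2*(r + 3)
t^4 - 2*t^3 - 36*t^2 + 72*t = t*(t - 6)*(t - 2)*(t + 6)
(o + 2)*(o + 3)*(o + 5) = o^3 + 10*o^2 + 31*o + 30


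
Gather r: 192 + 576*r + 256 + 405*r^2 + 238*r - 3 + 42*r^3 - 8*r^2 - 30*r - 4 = 42*r^3 + 397*r^2 + 784*r + 441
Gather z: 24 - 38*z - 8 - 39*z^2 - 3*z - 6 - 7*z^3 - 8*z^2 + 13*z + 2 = -7*z^3 - 47*z^2 - 28*z + 12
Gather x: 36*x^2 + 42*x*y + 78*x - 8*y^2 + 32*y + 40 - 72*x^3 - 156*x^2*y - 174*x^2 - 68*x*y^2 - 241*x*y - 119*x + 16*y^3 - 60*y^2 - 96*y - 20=-72*x^3 + x^2*(-156*y - 138) + x*(-68*y^2 - 199*y - 41) + 16*y^3 - 68*y^2 - 64*y + 20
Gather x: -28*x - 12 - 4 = -28*x - 16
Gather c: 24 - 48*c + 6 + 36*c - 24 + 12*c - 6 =0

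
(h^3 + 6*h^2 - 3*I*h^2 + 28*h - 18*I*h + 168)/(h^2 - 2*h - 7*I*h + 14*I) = (h^2 + h*(6 + 4*I) + 24*I)/(h - 2)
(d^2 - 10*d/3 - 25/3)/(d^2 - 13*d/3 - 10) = (d - 5)/(d - 6)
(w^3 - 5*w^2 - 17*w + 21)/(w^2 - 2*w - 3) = (-w^3 + 5*w^2 + 17*w - 21)/(-w^2 + 2*w + 3)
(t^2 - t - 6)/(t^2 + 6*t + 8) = (t - 3)/(t + 4)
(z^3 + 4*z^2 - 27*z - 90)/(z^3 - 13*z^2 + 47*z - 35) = (z^2 + 9*z + 18)/(z^2 - 8*z + 7)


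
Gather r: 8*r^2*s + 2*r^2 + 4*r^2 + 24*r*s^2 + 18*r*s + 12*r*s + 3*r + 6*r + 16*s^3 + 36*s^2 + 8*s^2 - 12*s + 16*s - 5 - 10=r^2*(8*s + 6) + r*(24*s^2 + 30*s + 9) + 16*s^3 + 44*s^2 + 4*s - 15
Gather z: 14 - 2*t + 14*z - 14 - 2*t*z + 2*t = z*(14 - 2*t)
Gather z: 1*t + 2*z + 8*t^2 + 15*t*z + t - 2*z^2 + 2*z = 8*t^2 + 2*t - 2*z^2 + z*(15*t + 4)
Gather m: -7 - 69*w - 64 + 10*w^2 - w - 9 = 10*w^2 - 70*w - 80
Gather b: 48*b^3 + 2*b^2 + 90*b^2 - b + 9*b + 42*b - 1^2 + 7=48*b^3 + 92*b^2 + 50*b + 6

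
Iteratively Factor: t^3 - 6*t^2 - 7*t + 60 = (t - 4)*(t^2 - 2*t - 15) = (t - 5)*(t - 4)*(t + 3)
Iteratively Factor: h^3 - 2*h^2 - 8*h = (h - 4)*(h^2 + 2*h) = h*(h - 4)*(h + 2)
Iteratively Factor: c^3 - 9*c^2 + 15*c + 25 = (c - 5)*(c^2 - 4*c - 5) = (c - 5)*(c + 1)*(c - 5)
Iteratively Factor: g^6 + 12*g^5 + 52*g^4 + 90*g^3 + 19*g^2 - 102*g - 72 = (g + 3)*(g^5 + 9*g^4 + 25*g^3 + 15*g^2 - 26*g - 24) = (g + 2)*(g + 3)*(g^4 + 7*g^3 + 11*g^2 - 7*g - 12) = (g - 1)*(g + 2)*(g + 3)*(g^3 + 8*g^2 + 19*g + 12) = (g - 1)*(g + 1)*(g + 2)*(g + 3)*(g^2 + 7*g + 12) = (g - 1)*(g + 1)*(g + 2)*(g + 3)^2*(g + 4)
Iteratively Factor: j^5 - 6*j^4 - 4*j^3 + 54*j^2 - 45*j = (j - 5)*(j^4 - j^3 - 9*j^2 + 9*j) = (j - 5)*(j - 3)*(j^3 + 2*j^2 - 3*j) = (j - 5)*(j - 3)*(j + 3)*(j^2 - j) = (j - 5)*(j - 3)*(j - 1)*(j + 3)*(j)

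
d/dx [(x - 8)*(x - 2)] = 2*x - 10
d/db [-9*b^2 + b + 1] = 1 - 18*b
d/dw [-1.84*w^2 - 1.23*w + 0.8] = -3.68*w - 1.23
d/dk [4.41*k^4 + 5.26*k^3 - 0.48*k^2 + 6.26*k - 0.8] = 17.64*k^3 + 15.78*k^2 - 0.96*k + 6.26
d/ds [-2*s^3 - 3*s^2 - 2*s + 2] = -6*s^2 - 6*s - 2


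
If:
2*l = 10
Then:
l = 5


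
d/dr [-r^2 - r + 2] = -2*r - 1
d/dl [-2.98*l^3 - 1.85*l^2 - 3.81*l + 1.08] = -8.94*l^2 - 3.7*l - 3.81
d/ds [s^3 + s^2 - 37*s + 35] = 3*s^2 + 2*s - 37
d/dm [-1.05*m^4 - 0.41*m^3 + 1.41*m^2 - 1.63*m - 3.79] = -4.2*m^3 - 1.23*m^2 + 2.82*m - 1.63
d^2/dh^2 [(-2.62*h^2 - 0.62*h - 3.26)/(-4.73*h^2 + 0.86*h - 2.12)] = (49.057668*h^3 + 279.980052*h^2 - 116.86884*h - 34.746336)/(105.823817*h^6 - 57.722082*h^5 + 152.786568*h^4 - 52.378472*h^3 + 68.479392*h^2 - 11.595552*h + 9.528128)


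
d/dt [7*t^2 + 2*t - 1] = 14*t + 2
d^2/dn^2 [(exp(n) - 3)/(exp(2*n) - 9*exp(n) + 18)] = (exp(n) + 6)*exp(n)/(exp(3*n) - 18*exp(2*n) + 108*exp(n) - 216)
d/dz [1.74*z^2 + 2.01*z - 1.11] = 3.48*z + 2.01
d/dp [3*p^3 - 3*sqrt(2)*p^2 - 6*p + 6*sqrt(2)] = 9*p^2 - 6*sqrt(2)*p - 6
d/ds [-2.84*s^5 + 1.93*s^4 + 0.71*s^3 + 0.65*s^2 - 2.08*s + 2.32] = -14.2*s^4 + 7.72*s^3 + 2.13*s^2 + 1.3*s - 2.08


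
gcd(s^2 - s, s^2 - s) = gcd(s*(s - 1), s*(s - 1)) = s^2 - s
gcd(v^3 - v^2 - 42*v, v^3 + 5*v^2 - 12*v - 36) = v + 6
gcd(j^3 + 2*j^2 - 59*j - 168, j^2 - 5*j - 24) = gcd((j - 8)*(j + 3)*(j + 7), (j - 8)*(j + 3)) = j^2 - 5*j - 24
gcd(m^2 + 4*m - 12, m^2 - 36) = m + 6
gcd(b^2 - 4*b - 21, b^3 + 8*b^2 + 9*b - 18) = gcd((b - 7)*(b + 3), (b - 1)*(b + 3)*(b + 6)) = b + 3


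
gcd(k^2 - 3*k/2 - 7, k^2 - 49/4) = k - 7/2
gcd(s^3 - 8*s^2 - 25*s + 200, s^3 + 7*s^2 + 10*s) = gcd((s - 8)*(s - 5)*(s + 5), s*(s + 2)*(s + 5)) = s + 5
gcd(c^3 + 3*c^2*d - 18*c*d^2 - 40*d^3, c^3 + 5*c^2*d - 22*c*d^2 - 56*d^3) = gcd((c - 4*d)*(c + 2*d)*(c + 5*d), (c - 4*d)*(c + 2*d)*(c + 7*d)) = c^2 - 2*c*d - 8*d^2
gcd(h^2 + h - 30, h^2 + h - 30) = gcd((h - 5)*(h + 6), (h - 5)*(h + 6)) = h^2 + h - 30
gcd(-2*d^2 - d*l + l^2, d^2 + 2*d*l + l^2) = d + l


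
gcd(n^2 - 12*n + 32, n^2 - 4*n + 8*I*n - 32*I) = n - 4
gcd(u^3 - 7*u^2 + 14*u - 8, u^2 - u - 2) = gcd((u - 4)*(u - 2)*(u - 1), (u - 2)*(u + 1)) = u - 2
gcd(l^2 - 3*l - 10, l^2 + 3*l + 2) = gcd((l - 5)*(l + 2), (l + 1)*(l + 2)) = l + 2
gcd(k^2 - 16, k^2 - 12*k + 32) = k - 4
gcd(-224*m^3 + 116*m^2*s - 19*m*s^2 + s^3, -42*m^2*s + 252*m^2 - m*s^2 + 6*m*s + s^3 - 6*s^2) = -7*m + s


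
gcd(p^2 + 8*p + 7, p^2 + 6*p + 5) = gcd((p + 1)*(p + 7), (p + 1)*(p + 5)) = p + 1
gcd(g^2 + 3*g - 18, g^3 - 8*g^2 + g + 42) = g - 3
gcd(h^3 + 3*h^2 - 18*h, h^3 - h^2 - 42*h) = h^2 + 6*h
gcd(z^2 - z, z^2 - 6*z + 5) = z - 1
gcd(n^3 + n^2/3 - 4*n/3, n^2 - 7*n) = n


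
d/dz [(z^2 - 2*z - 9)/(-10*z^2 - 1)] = 2*(-10*z^2 - 91*z + 1)/(100*z^4 + 20*z^2 + 1)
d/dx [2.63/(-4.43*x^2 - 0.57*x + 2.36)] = (23.3018*x + 1.4991)/(4.43*x^2 + 0.57*x - 2.36)^2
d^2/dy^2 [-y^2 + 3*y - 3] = -2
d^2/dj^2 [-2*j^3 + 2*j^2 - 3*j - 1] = 4 - 12*j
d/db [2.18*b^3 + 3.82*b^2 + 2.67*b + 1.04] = 6.54*b^2 + 7.64*b + 2.67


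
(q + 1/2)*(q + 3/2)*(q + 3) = q^3 + 5*q^2 + 27*q/4 + 9/4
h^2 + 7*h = h*(h + 7)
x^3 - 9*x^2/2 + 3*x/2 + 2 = (x - 4)*(x - 1)*(x + 1/2)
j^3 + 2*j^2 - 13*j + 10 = (j - 2)*(j - 1)*(j + 5)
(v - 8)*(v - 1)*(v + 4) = v^3 - 5*v^2 - 28*v + 32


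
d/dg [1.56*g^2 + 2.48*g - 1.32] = 3.12*g + 2.48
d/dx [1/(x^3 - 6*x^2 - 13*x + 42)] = (-3*x^2 + 12*x + 13)/(x^3 - 6*x^2 - 13*x + 42)^2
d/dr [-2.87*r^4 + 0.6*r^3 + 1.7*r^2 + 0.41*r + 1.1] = -11.48*r^3 + 1.8*r^2 + 3.4*r + 0.41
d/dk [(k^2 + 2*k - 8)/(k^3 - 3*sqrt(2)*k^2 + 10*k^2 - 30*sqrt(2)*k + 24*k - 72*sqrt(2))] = (-k^2 + 4*k - 24*sqrt(2) + 12)/(k^4 - 6*sqrt(2)*k^3 + 12*k^3 - 72*sqrt(2)*k^2 + 54*k^2 - 216*sqrt(2)*k + 216*k + 648)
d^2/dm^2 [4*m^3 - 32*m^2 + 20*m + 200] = 24*m - 64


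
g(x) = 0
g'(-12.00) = 0.00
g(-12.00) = 0.00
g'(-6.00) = 0.00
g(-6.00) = 0.00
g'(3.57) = 0.00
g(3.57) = 0.00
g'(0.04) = 0.00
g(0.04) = 0.00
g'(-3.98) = 0.00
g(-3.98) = 0.00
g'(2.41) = 0.00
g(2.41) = 0.00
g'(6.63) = 0.00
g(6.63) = 0.00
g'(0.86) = 0.00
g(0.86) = 0.00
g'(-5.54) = 0.00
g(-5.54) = 0.00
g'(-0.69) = 0.00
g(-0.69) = 0.00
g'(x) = 0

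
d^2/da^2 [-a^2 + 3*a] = -2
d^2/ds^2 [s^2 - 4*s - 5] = 2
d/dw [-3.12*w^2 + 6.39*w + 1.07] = 6.39 - 6.24*w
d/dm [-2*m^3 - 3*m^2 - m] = -6*m^2 - 6*m - 1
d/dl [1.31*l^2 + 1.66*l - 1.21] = 2.62*l + 1.66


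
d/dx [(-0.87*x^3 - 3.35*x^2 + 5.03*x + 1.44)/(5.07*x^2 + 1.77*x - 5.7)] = (-4.4109*x^4 - 3.0798*x^3 - 16.5546*x^2 + 23.5884*x - 31.2198)/(25.7049*x^4 + 17.9478*x^3 - 54.6651*x^2 - 20.178*x + 32.49)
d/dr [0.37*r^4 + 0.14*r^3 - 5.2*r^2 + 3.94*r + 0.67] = 1.48*r^3 + 0.42*r^2 - 10.4*r + 3.94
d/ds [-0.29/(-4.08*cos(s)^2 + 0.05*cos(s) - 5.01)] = (2.3664*cos(s) - 0.0145)*sin(s)/(4.08*cos(s)^2 - 0.05*cos(s) + 5.01)^2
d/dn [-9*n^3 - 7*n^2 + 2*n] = -27*n^2 - 14*n + 2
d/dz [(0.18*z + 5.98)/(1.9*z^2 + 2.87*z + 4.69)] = (0.342*z^2 + 0.5166*z - (0.18*z + 5.98)*(3.8*z + 2.87) + 0.8442)/(1.9*z^2 + 2.87*z + 4.69)^2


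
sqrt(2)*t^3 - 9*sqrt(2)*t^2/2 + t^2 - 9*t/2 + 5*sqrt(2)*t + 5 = (t - 5/2)*(t - 2)*(sqrt(2)*t + 1)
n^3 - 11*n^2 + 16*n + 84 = (n - 7)*(n - 6)*(n + 2)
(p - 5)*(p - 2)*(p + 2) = p^3 - 5*p^2 - 4*p + 20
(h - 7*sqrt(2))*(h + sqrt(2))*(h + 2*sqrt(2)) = h^3 - 4*sqrt(2)*h^2 - 38*h - 28*sqrt(2)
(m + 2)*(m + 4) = m^2 + 6*m + 8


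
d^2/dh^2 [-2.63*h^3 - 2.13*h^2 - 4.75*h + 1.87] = -15.78*h - 4.26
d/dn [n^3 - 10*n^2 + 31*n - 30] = 3*n^2 - 20*n + 31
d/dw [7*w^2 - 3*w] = 14*w - 3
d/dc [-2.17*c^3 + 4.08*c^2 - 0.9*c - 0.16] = -6.51*c^2 + 8.16*c - 0.9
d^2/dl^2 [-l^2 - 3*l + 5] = -2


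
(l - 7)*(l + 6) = l^2 - l - 42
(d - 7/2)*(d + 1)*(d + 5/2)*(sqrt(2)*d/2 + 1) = sqrt(2)*d^4/2 + d^3 - 39*sqrt(2)*d^2/8 - 39*d/4 - 35*sqrt(2)*d/8 - 35/4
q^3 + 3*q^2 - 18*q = q*(q - 3)*(q + 6)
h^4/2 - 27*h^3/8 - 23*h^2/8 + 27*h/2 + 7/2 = (h/2 + 1)*(h - 7)*(h - 2)*(h + 1/4)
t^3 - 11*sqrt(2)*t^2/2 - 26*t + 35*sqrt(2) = (t - 7*sqrt(2))*(t - sqrt(2))*(t + 5*sqrt(2)/2)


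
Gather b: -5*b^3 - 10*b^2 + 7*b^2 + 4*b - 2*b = -5*b^3 - 3*b^2 + 2*b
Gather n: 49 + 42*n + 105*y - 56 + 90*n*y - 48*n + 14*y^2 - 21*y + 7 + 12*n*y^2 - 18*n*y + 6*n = n*(12*y^2 + 72*y) + 14*y^2 + 84*y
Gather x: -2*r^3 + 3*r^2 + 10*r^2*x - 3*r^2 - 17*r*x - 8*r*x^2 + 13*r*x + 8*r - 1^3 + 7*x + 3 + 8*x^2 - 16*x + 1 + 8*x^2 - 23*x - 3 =-2*r^3 + 8*r + x^2*(16 - 8*r) + x*(10*r^2 - 4*r - 32)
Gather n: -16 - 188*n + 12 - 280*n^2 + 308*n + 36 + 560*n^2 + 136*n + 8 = 280*n^2 + 256*n + 40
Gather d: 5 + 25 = 30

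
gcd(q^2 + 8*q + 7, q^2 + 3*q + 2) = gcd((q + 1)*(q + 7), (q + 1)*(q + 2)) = q + 1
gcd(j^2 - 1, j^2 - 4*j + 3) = j - 1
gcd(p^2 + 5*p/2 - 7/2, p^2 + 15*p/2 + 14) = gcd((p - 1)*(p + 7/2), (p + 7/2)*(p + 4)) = p + 7/2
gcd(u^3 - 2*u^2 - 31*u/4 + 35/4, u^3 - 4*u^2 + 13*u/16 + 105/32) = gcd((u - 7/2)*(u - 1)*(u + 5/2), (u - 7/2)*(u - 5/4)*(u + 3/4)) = u - 7/2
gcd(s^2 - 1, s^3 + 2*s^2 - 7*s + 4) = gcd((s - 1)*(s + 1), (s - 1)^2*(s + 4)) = s - 1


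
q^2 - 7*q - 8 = (q - 8)*(q + 1)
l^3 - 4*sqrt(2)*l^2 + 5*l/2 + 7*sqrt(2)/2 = (l - 7*sqrt(2)/2)*(l - sqrt(2))*(l + sqrt(2)/2)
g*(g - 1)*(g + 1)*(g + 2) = g^4 + 2*g^3 - g^2 - 2*g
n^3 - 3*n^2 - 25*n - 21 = (n - 7)*(n + 1)*(n + 3)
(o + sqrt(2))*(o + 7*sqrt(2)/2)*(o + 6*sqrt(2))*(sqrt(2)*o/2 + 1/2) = sqrt(2)*o^4/2 + 11*o^3 + 143*sqrt(2)*o^2/4 + 145*o/2 + 21*sqrt(2)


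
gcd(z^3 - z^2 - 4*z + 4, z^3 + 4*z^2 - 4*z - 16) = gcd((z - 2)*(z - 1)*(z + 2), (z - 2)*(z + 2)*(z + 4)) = z^2 - 4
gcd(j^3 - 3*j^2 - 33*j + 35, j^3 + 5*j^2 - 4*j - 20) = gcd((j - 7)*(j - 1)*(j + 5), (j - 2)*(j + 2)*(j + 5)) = j + 5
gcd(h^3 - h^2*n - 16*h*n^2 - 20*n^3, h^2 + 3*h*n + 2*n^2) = h + 2*n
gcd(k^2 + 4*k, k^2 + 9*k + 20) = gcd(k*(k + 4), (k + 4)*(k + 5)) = k + 4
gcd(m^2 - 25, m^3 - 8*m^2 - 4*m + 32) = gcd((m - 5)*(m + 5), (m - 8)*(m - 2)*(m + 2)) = 1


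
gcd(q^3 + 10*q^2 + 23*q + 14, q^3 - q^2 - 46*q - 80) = q + 2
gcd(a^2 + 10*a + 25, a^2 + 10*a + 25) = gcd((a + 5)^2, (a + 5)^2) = a^2 + 10*a + 25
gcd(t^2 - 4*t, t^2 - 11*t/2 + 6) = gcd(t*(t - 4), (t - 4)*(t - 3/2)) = t - 4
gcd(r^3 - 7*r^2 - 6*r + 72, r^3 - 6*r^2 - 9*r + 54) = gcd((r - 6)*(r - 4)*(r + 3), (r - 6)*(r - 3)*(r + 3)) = r^2 - 3*r - 18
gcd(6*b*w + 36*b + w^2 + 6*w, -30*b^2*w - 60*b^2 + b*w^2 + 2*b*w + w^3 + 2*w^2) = 6*b + w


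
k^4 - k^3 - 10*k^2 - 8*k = k*(k - 4)*(k + 1)*(k + 2)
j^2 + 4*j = j*(j + 4)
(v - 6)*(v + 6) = v^2 - 36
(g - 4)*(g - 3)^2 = g^3 - 10*g^2 + 33*g - 36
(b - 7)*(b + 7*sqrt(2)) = b^2 - 7*b + 7*sqrt(2)*b - 49*sqrt(2)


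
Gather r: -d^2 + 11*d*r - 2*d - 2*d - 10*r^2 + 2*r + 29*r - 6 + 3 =-d^2 - 4*d - 10*r^2 + r*(11*d + 31) - 3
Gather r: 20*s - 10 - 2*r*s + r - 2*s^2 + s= r*(1 - 2*s) - 2*s^2 + 21*s - 10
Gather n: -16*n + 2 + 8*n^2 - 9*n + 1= 8*n^2 - 25*n + 3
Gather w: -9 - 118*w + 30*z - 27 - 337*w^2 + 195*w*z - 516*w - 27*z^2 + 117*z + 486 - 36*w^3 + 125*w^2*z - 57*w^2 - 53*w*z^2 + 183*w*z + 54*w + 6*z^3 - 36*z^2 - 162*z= -36*w^3 + w^2*(125*z - 394) + w*(-53*z^2 + 378*z - 580) + 6*z^3 - 63*z^2 - 15*z + 450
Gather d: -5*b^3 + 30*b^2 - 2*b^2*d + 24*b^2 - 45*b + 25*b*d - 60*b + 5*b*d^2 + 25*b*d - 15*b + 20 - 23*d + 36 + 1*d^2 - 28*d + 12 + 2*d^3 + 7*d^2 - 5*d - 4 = -5*b^3 + 54*b^2 - 120*b + 2*d^3 + d^2*(5*b + 8) + d*(-2*b^2 + 50*b - 56) + 64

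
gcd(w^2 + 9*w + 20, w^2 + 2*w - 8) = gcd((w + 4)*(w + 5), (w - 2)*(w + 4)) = w + 4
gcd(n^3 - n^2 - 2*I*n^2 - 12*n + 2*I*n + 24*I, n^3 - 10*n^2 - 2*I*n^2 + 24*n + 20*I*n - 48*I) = n^2 + n*(-4 - 2*I) + 8*I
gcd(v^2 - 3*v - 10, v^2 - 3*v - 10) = v^2 - 3*v - 10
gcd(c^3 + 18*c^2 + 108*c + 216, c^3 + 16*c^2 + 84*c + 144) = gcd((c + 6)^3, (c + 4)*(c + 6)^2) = c^2 + 12*c + 36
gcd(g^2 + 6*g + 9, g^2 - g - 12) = g + 3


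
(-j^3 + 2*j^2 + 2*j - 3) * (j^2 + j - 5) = -j^5 + j^4 + 9*j^3 - 11*j^2 - 13*j + 15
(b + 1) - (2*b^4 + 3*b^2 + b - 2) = -2*b^4 - 3*b^2 + 3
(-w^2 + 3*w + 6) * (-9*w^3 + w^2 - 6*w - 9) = 9*w^5 - 28*w^4 - 45*w^3 - 3*w^2 - 63*w - 54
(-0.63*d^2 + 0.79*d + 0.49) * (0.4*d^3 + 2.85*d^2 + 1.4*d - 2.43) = -0.252*d^5 - 1.4795*d^4 + 1.5655*d^3 + 4.0334*d^2 - 1.2337*d - 1.1907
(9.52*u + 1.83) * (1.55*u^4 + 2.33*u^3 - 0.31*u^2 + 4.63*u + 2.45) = 14.756*u^5 + 25.0181*u^4 + 1.3127*u^3 + 43.5103*u^2 + 31.7969*u + 4.4835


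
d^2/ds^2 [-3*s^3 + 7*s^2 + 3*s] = 14 - 18*s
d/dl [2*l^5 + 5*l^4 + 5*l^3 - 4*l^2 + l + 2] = 10*l^4 + 20*l^3 + 15*l^2 - 8*l + 1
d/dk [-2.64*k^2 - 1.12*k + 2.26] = -5.28*k - 1.12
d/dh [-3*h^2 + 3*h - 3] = 3 - 6*h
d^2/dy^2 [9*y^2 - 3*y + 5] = 18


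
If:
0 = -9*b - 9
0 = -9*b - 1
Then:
No Solution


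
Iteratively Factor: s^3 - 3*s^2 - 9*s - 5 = (s - 5)*(s^2 + 2*s + 1) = (s - 5)*(s + 1)*(s + 1)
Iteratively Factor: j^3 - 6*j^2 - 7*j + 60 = (j - 4)*(j^2 - 2*j - 15) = (j - 5)*(j - 4)*(j + 3)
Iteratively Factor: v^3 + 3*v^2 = (v + 3)*(v^2) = v*(v + 3)*(v)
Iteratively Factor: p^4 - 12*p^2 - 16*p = (p + 2)*(p^3 - 2*p^2 - 8*p) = p*(p + 2)*(p^2 - 2*p - 8) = p*(p - 4)*(p + 2)*(p + 2)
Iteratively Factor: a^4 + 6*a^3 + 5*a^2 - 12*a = (a - 1)*(a^3 + 7*a^2 + 12*a) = a*(a - 1)*(a^2 + 7*a + 12) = a*(a - 1)*(a + 4)*(a + 3)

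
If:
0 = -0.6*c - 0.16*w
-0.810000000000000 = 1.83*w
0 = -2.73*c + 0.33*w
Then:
No Solution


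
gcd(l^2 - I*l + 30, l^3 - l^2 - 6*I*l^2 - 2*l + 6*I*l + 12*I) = l - 6*I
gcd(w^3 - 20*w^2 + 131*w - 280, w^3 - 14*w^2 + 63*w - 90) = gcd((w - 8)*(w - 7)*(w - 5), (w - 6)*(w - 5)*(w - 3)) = w - 5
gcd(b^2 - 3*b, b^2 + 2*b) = b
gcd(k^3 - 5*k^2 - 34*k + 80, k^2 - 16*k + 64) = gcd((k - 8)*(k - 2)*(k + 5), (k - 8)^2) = k - 8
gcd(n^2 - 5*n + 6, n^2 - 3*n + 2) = n - 2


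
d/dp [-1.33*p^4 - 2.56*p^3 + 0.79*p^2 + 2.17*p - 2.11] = -5.32*p^3 - 7.68*p^2 + 1.58*p + 2.17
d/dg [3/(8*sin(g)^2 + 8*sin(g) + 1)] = -(24*sin(2*g) + 24*cos(g))/(8*sin(g) - 4*cos(2*g) + 5)^2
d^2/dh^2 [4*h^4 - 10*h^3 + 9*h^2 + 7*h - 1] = 48*h^2 - 60*h + 18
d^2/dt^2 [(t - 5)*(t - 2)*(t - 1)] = 6*t - 16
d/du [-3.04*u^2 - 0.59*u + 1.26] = -6.08*u - 0.59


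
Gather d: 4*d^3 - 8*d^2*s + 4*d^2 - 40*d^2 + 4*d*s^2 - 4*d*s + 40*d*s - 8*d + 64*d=4*d^3 + d^2*(-8*s - 36) + d*(4*s^2 + 36*s + 56)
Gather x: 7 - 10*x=7 - 10*x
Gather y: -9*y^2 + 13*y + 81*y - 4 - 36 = -9*y^2 + 94*y - 40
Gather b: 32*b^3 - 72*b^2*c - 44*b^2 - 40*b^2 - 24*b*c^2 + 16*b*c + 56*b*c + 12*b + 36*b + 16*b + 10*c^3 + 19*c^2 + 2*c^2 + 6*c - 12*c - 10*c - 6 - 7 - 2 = 32*b^3 + b^2*(-72*c - 84) + b*(-24*c^2 + 72*c + 64) + 10*c^3 + 21*c^2 - 16*c - 15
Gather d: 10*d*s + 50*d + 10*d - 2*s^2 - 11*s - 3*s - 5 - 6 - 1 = d*(10*s + 60) - 2*s^2 - 14*s - 12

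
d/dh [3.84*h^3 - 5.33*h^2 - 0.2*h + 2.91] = 11.52*h^2 - 10.66*h - 0.2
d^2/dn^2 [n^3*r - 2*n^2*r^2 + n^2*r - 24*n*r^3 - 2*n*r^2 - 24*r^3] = 2*r*(3*n - 2*r + 1)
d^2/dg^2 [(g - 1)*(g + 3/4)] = 2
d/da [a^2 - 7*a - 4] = 2*a - 7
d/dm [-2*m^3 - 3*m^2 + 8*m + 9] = -6*m^2 - 6*m + 8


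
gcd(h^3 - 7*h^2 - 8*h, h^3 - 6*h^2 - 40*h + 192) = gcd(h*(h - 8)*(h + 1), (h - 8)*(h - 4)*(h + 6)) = h - 8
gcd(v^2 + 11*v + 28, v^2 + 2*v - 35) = v + 7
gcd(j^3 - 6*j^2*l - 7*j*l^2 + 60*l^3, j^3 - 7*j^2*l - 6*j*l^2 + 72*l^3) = j^2 - j*l - 12*l^2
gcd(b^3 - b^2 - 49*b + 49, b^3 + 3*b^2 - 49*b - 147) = b^2 - 49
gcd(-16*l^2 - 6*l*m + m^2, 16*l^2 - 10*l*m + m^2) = 8*l - m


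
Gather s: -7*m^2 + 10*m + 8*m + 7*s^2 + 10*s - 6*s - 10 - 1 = -7*m^2 + 18*m + 7*s^2 + 4*s - 11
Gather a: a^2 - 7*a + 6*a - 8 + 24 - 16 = a^2 - a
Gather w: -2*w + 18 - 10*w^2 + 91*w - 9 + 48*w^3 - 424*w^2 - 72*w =48*w^3 - 434*w^2 + 17*w + 9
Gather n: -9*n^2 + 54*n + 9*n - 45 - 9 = -9*n^2 + 63*n - 54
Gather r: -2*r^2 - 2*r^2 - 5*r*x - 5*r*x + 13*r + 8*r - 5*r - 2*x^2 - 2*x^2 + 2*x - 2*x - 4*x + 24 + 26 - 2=-4*r^2 + r*(16 - 10*x) - 4*x^2 - 4*x + 48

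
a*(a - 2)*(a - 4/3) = a^3 - 10*a^2/3 + 8*a/3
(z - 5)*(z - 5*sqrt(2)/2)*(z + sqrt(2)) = z^3 - 5*z^2 - 3*sqrt(2)*z^2/2 - 5*z + 15*sqrt(2)*z/2 + 25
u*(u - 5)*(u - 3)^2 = u^4 - 11*u^3 + 39*u^2 - 45*u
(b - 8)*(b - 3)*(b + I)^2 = b^4 - 11*b^3 + 2*I*b^3 + 23*b^2 - 22*I*b^2 + 11*b + 48*I*b - 24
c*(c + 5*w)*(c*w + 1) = c^3*w + 5*c^2*w^2 + c^2 + 5*c*w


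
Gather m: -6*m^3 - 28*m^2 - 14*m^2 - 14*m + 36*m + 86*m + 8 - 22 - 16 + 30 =-6*m^3 - 42*m^2 + 108*m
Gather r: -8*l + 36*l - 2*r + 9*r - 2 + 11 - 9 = 28*l + 7*r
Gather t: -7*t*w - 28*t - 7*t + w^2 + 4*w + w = t*(-7*w - 35) + w^2 + 5*w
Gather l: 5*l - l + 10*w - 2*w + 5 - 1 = 4*l + 8*w + 4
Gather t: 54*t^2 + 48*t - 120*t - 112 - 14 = 54*t^2 - 72*t - 126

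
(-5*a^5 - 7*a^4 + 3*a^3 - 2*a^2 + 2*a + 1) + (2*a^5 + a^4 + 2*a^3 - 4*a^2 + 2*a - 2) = -3*a^5 - 6*a^4 + 5*a^3 - 6*a^2 + 4*a - 1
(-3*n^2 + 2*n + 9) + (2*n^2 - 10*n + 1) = -n^2 - 8*n + 10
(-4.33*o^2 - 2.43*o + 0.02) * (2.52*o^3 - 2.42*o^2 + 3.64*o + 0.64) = -10.9116*o^5 + 4.355*o^4 - 9.8302*o^3 - 11.6648*o^2 - 1.4824*o + 0.0128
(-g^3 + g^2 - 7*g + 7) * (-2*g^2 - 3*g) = 2*g^5 + g^4 + 11*g^3 + 7*g^2 - 21*g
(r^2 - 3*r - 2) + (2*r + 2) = r^2 - r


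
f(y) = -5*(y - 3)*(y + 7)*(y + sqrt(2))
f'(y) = -5*(y - 3)*(y + 7) - 5*(y - 3)*(y + sqrt(2)) - 5*(y + 7)*(y + sqrt(2))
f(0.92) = 192.26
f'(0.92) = 14.21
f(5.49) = -1073.61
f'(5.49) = -672.63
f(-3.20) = -210.37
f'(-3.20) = 96.37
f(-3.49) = -236.43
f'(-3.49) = 82.97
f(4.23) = -389.81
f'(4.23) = -420.70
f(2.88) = 25.46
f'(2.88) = -203.63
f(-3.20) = -210.37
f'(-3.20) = 96.37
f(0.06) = 153.00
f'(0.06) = 73.41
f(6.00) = -1445.77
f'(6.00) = -788.14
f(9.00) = -4998.82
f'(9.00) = -1625.56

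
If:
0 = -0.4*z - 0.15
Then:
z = -0.38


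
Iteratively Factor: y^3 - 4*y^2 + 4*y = (y - 2)*(y^2 - 2*y) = (y - 2)^2*(y)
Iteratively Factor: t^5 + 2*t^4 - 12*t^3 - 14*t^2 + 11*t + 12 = (t + 1)*(t^4 + t^3 - 13*t^2 - t + 12) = (t - 3)*(t + 1)*(t^3 + 4*t^2 - t - 4) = (t - 3)*(t + 1)^2*(t^2 + 3*t - 4) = (t - 3)*(t - 1)*(t + 1)^2*(t + 4)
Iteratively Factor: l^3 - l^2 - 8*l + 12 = (l + 3)*(l^2 - 4*l + 4) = (l - 2)*(l + 3)*(l - 2)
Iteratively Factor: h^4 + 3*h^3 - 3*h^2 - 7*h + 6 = (h - 1)*(h^3 + 4*h^2 + h - 6) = (h - 1)*(h + 2)*(h^2 + 2*h - 3) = (h - 1)*(h + 2)*(h + 3)*(h - 1)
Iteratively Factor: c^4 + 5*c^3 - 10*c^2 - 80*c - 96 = (c + 4)*(c^3 + c^2 - 14*c - 24) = (c + 2)*(c + 4)*(c^2 - c - 12) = (c - 4)*(c + 2)*(c + 4)*(c + 3)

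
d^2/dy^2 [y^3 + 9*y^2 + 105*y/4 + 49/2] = 6*y + 18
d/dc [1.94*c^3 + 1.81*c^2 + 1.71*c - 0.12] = 5.82*c^2 + 3.62*c + 1.71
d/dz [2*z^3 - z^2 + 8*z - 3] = 6*z^2 - 2*z + 8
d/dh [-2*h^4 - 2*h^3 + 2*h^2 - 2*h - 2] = -8*h^3 - 6*h^2 + 4*h - 2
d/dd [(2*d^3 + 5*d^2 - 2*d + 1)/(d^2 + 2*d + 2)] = 2*(d^4 + 4*d^3 + 12*d^2 + 9*d - 3)/(d^4 + 4*d^3 + 8*d^2 + 8*d + 4)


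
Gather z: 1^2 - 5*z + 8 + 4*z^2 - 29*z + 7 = 4*z^2 - 34*z + 16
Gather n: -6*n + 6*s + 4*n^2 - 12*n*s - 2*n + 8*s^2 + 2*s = 4*n^2 + n*(-12*s - 8) + 8*s^2 + 8*s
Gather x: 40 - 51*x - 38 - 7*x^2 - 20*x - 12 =-7*x^2 - 71*x - 10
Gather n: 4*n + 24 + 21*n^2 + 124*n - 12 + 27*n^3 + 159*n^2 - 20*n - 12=27*n^3 + 180*n^2 + 108*n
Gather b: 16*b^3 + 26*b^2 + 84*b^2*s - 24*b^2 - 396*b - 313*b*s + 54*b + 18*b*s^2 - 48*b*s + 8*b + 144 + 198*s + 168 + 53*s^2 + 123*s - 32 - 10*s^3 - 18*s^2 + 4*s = 16*b^3 + b^2*(84*s + 2) + b*(18*s^2 - 361*s - 334) - 10*s^3 + 35*s^2 + 325*s + 280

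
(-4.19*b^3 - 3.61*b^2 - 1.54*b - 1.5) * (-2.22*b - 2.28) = 9.3018*b^4 + 17.5674*b^3 + 11.6496*b^2 + 6.8412*b + 3.42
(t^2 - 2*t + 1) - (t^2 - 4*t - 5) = 2*t + 6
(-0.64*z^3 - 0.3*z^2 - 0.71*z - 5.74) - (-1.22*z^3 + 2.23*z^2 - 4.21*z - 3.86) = 0.58*z^3 - 2.53*z^2 + 3.5*z - 1.88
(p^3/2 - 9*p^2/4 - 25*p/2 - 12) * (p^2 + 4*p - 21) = p^5/2 - p^4/4 - 32*p^3 - 59*p^2/4 + 429*p/2 + 252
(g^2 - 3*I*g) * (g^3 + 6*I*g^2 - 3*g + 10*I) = g^5 + 3*I*g^4 + 15*g^3 + 19*I*g^2 + 30*g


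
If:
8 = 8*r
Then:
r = 1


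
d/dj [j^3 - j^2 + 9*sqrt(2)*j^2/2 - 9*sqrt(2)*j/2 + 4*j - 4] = 3*j^2 - 2*j + 9*sqrt(2)*j - 9*sqrt(2)/2 + 4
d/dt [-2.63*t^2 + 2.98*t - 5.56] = 2.98 - 5.26*t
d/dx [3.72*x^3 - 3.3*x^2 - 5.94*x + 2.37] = 11.16*x^2 - 6.6*x - 5.94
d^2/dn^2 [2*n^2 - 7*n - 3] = 4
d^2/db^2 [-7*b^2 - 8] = -14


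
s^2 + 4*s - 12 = (s - 2)*(s + 6)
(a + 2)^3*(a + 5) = a^4 + 11*a^3 + 42*a^2 + 68*a + 40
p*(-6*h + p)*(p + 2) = -6*h*p^2 - 12*h*p + p^3 + 2*p^2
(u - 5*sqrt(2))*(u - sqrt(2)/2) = u^2 - 11*sqrt(2)*u/2 + 5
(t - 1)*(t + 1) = t^2 - 1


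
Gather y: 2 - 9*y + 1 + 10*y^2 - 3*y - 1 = 10*y^2 - 12*y + 2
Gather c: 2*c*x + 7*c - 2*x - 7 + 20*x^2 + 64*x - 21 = c*(2*x + 7) + 20*x^2 + 62*x - 28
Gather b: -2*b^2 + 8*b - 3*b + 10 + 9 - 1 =-2*b^2 + 5*b + 18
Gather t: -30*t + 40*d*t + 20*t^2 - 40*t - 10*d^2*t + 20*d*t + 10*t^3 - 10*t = 10*t^3 + 20*t^2 + t*(-10*d^2 + 60*d - 80)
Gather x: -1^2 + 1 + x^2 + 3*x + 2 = x^2 + 3*x + 2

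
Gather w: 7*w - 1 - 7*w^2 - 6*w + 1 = -7*w^2 + w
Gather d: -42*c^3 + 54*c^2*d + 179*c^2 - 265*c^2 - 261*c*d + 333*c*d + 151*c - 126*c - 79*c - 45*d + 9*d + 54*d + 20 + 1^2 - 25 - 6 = -42*c^3 - 86*c^2 - 54*c + d*(54*c^2 + 72*c + 18) - 10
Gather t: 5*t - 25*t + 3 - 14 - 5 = -20*t - 16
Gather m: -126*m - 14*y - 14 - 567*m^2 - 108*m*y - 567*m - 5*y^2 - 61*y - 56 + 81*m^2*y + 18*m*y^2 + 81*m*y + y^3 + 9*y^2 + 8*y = m^2*(81*y - 567) + m*(18*y^2 - 27*y - 693) + y^3 + 4*y^2 - 67*y - 70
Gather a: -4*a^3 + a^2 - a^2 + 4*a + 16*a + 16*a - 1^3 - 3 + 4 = -4*a^3 + 36*a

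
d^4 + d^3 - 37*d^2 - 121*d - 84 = (d - 7)*(d + 1)*(d + 3)*(d + 4)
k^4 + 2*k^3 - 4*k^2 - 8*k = k*(k - 2)*(k + 2)^2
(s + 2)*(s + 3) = s^2 + 5*s + 6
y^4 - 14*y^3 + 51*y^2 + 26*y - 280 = (y - 7)*(y - 5)*(y - 4)*(y + 2)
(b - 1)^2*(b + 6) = b^3 + 4*b^2 - 11*b + 6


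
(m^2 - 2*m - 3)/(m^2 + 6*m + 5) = (m - 3)/(m + 5)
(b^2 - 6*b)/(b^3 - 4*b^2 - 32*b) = (6 - b)/(-b^2 + 4*b + 32)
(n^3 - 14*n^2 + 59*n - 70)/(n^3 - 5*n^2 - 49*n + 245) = (n - 2)/(n + 7)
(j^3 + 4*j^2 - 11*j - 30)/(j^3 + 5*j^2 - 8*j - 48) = (j^2 + 7*j + 10)/(j^2 + 8*j + 16)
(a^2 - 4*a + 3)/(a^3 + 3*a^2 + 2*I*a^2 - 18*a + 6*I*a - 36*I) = (a - 1)/(a^2 + 2*a*(3 + I) + 12*I)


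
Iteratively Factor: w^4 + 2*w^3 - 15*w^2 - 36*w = (w)*(w^3 + 2*w^2 - 15*w - 36) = w*(w + 3)*(w^2 - w - 12) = w*(w - 4)*(w + 3)*(w + 3)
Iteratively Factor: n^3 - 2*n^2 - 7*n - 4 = (n - 4)*(n^2 + 2*n + 1) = (n - 4)*(n + 1)*(n + 1)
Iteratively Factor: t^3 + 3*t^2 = (t)*(t^2 + 3*t) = t*(t + 3)*(t)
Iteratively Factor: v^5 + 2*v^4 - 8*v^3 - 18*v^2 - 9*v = (v + 1)*(v^4 + v^3 - 9*v^2 - 9*v) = v*(v + 1)*(v^3 + v^2 - 9*v - 9) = v*(v - 3)*(v + 1)*(v^2 + 4*v + 3) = v*(v - 3)*(v + 1)^2*(v + 3)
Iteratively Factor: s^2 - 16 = (s + 4)*(s - 4)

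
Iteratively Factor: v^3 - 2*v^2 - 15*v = (v)*(v^2 - 2*v - 15) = v*(v - 5)*(v + 3)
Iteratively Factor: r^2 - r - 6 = (r - 3)*(r + 2)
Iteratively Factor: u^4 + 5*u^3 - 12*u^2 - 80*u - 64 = (u + 4)*(u^3 + u^2 - 16*u - 16) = (u - 4)*(u + 4)*(u^2 + 5*u + 4) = (u - 4)*(u + 4)^2*(u + 1)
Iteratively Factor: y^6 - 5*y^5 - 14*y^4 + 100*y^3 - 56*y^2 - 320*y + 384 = (y - 4)*(y^5 - y^4 - 18*y^3 + 28*y^2 + 56*y - 96) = (y - 4)*(y + 2)*(y^4 - 3*y^3 - 12*y^2 + 52*y - 48) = (y - 4)*(y - 3)*(y + 2)*(y^3 - 12*y + 16) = (y - 4)*(y - 3)*(y - 2)*(y + 2)*(y^2 + 2*y - 8) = (y - 4)*(y - 3)*(y - 2)*(y + 2)*(y + 4)*(y - 2)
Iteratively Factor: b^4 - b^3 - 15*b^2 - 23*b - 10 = (b + 1)*(b^3 - 2*b^2 - 13*b - 10) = (b + 1)^2*(b^2 - 3*b - 10) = (b - 5)*(b + 1)^2*(b + 2)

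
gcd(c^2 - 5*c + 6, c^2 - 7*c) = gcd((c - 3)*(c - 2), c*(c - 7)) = 1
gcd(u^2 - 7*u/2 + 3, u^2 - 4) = u - 2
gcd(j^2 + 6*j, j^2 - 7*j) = j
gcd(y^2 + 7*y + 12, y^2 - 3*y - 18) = y + 3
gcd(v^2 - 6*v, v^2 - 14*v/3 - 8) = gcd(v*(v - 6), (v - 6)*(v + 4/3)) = v - 6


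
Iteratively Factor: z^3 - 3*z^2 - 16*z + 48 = (z + 4)*(z^2 - 7*z + 12) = (z - 4)*(z + 4)*(z - 3)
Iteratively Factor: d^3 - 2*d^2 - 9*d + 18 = (d - 2)*(d^2 - 9) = (d - 3)*(d - 2)*(d + 3)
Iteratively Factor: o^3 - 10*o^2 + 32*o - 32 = (o - 4)*(o^2 - 6*o + 8) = (o - 4)*(o - 2)*(o - 4)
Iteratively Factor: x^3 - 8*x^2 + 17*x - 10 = (x - 2)*(x^2 - 6*x + 5) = (x - 2)*(x - 1)*(x - 5)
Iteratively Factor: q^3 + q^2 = (q)*(q^2 + q) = q*(q + 1)*(q)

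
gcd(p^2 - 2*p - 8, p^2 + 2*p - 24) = p - 4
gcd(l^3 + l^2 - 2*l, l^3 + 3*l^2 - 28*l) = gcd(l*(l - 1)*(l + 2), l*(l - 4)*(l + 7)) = l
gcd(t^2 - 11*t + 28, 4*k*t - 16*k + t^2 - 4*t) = t - 4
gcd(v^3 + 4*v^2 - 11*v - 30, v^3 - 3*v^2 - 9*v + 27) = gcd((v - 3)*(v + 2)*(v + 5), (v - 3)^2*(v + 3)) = v - 3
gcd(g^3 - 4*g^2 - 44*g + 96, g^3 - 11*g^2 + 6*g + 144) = g - 8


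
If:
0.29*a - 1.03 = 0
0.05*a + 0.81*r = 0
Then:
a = 3.55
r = -0.22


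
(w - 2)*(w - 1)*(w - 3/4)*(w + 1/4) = w^4 - 7*w^3/2 + 53*w^2/16 - 7*w/16 - 3/8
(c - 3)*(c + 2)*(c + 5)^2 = c^4 + 9*c^3 + 9*c^2 - 85*c - 150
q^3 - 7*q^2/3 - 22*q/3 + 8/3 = (q - 4)*(q - 1/3)*(q + 2)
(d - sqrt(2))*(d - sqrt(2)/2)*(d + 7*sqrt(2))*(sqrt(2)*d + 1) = sqrt(2)*d^4 + 12*d^3 - 29*sqrt(2)*d^2/2 - 6*d + 7*sqrt(2)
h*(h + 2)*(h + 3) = h^3 + 5*h^2 + 6*h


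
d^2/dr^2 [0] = 0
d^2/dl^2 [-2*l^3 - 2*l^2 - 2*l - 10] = -12*l - 4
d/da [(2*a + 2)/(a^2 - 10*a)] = 2*(-a^2 - 2*a + 10)/(a^2*(a^2 - 20*a + 100))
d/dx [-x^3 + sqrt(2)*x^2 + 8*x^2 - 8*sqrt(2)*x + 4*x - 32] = -3*x^2 + 2*sqrt(2)*x + 16*x - 8*sqrt(2) + 4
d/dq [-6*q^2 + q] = 1 - 12*q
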